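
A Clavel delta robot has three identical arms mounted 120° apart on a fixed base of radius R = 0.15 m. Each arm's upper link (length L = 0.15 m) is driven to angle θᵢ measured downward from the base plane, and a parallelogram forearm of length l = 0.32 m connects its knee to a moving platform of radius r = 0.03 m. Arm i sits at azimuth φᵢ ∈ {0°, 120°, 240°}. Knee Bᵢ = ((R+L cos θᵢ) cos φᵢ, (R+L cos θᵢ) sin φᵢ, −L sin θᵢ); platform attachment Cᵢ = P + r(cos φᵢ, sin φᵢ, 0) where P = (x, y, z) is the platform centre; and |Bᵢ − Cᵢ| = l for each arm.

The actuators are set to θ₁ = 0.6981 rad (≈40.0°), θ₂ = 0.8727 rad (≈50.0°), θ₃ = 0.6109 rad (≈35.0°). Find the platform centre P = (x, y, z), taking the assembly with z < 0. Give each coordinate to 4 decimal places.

arm 1 at φ=0.0°: e+L cos θ1 = 0.2349;  O1 = (0.2349, 0.0000, -0.0964)
φ2=120.0°: virtual centre (-0.1082, 0.1874, -0.1149), radius l
φ3=240.0°: virtual centre (-0.1214, -0.2103, -0.0860), radius l
eliminate P² terms by subtracting sphere 1 from 2 and 3
plane₁₂: -0.6862x+0.3748y+-0.0370z = -0.0044
det = 0.5558;  x = 0.0021+-0.0140z,  y = -0.0081+0.0730z
into |P−O₁|² = l²: 1.0055z² + 0.1982z + -0.0388 = 0;  Δ = 0.1954;  z = -0.3184 or 0.1213 → z<0 root = -0.3184
x = 0.0065, y = -0.0313

(0.0065, -0.0313, -0.3184)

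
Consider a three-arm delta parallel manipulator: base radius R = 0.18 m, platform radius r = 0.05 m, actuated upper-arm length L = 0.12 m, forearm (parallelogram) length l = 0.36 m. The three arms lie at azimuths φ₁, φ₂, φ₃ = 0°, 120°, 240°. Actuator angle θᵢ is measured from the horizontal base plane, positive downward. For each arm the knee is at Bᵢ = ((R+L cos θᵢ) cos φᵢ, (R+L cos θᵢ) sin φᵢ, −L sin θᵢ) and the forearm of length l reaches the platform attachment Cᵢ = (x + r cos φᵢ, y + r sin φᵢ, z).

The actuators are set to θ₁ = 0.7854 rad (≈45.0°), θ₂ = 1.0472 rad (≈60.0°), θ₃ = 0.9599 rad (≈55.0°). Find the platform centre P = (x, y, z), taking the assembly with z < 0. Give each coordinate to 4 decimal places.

(0.0291, -0.0104, -0.3931)

centre 1 = (0.2149·cos0.0°, 0.2149·sin0.0°, -0.0849) = (0.2149, 0.0000, -0.0849)
arm 2 at φ=120.0°: e+L cos θ2 = 0.1900;  centre 2 = (-0.0950, 0.1645, -0.1039)
arm 3 at φ=240.0°: e+L cos θ3 = 0.1988;  centre 3 = (-0.0994, -0.1722, -0.0983)
eliminate P² terms by subtracting sphere 1 from 2 and 3
plane₁₂: -0.6197x+0.3291y+-0.0381z = -0.0065
det = 0.4203;  x = 0.0086+-0.0523z,  y = -0.0035+0.0174z
quadratic in z: (1.0030)z²+(0.1912)z+(-0.0798)=0, √Δ=0.5974 → z ∈ {-0.3931, 0.2025}; z = -0.3931 (taking z<0)
x = 0.0291, y = -0.0104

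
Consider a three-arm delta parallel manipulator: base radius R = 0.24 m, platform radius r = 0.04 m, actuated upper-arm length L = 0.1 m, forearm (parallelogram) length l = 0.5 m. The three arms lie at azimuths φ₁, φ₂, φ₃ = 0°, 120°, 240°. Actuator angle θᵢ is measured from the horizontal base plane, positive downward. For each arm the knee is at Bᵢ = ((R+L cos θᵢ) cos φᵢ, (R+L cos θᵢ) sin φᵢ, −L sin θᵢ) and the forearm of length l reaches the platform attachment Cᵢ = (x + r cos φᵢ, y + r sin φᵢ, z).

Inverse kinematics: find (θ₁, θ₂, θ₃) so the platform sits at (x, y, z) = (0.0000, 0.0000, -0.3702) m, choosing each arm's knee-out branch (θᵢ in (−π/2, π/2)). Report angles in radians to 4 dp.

θ₁ = -0.3498, θ₂ = -0.3498, θ₃ = -0.3498

φ1=0.0° → target in arm frame (0.0000, 0.0000)
  A=0.2000, B=-0.3702, C=(l²−L²−A²−y'²−z²)/(2L)=0.3148
  θ1 = atan2(B,A) + arccos(C/0.4208) = -0.3498
φ2=120.0° → target in arm frame (0.0000, 0.0000)
  e−x'=0.2000;  (l²−L²−(e−x')²−y'²−z²)/2L = 0.3148
  θ2 = atan2(B,A) + arccos(C/0.4208) = -0.3498
rotate P by −φ3: (0.0000, 0.0000, -0.3702)
  e−x'=0.2000;  (l²−L²−(e−x')²−y'²−z²)/2L = 0.3148
  γ=atan2(-0.3702,0.2000)=-1.0755;  ψ=arccos(0.7481)=0.7257;  θ3=γ+ψ≈-0.3498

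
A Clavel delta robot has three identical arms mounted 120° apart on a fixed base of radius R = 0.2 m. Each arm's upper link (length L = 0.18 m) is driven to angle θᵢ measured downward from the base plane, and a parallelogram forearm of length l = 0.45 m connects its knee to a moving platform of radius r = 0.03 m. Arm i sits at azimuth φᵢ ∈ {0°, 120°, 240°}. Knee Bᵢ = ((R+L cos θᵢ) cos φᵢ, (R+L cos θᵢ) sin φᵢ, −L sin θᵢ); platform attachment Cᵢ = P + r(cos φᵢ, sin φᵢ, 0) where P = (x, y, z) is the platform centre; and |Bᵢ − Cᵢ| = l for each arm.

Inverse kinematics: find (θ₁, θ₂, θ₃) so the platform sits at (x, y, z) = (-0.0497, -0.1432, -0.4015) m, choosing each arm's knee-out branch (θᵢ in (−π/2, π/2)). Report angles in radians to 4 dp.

arm 1 (φ=0.0°): x'=-0.0497, y'=-0.1432
  A cos θ + B sin θ = C:  0.2197·cos θ + -0.4015·sin θ = -0.1663
  √(A²+B²)=0.4577;  θ1 = -1.0701+1.9427 ≈ 0.8726
φ2=120.0° → target in arm frame (-0.0992, 0.1146)
  e−x'=0.2692;  (l²−L²−(e−x')²−y'²−z²)/2L = -0.2130
  θ2 = atan2(B,A) + arccos(C/0.4834) = 1.0470
rotate P by −φ3: (0.1489, 0.0286, -0.4015)
  A=0.0211, B=-0.4015, C=(l²−L²−A²−y'²−z²)/(2L)=0.0212
  θ3 = atan2(B,A) + arccos(C/0.4021) = -0.0002

θ₁ = 0.8726, θ₂ = 1.0470, θ₃ = -0.0002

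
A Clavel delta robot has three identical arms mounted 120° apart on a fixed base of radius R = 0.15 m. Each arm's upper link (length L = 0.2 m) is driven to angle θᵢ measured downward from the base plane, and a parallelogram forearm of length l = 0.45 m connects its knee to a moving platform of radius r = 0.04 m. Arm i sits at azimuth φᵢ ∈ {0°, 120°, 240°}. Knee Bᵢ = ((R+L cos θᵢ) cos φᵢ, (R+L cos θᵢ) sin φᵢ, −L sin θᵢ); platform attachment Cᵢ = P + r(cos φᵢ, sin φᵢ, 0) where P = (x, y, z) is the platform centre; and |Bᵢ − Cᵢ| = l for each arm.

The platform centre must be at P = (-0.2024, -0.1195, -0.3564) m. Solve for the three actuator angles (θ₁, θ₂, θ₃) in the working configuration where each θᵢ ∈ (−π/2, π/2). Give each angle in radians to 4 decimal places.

rotate P by −φ1: (-0.2024, -0.1195, -0.3564)
  A cos θ + B sin θ = C:  0.3124·cos θ + -0.3564·sin θ = -0.1910
  γ=atan2(-0.3564,0.3124)=-0.8511;  ψ=arccos(-0.4030)=1.9856;  θ1=γ+ψ≈1.1345
arm 2 (φ=120.0°): x'=-0.0023, y'=0.2350
  A cos θ + B sin θ = C:  0.1123·cos θ + -0.3564·sin θ = -0.0809
  θ2 = atan2(B,A) + arccos(C/0.3737) = 0.5235
rotate P by −φ3: (0.2047, -0.1155, -0.3564)
  e−x'=-0.0947;  (l²−L²−(e−x')²−y'²−z²)/2L = 0.0329
  θ3 = atan2(B,A) + arccos(C/0.3688) = -0.3491

θ₁ = 1.1345, θ₂ = 0.5235, θ₃ = -0.3491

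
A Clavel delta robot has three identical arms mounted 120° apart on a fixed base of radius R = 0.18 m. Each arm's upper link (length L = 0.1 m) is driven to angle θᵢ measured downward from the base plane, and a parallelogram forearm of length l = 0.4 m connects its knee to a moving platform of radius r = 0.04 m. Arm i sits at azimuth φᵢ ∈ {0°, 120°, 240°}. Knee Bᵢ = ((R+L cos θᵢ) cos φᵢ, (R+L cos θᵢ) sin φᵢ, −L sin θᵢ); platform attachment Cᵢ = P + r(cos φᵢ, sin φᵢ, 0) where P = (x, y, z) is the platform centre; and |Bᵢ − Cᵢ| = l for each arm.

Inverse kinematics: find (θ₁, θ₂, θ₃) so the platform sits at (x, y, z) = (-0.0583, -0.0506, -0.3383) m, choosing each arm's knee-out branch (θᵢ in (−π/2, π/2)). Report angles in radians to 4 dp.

θ₁ = 0.6110, θ₂ = 0.3496, θ₃ = -0.2612

arm 1 (φ=0.0°): x'=-0.0583, y'=-0.0506
  A cos θ + B sin θ = C:  0.1983·cos θ + -0.3383·sin θ = -0.0317
  √(A²+B²)=0.3921;  θ1 = -1.0406+1.6516 ≈ 0.6110
rotate P by −φ2: (-0.0147, 0.0758, -0.3383)
  A cos θ + B sin θ = C:  0.1547·cos θ + -0.3383·sin θ = 0.0294
  γ=atan2(-0.3383,0.1547)=-1.1420;  ψ=arccos(0.0791)=1.4916;  θ2=γ+ψ≈0.3496
arm 3 (φ=240.0°): x'=0.0730, y'=-0.0252
  A=0.0670, B=-0.3383, C=(l²−L²−A²−y'²−z²)/(2L)=0.1521
  γ=atan2(-0.3383,0.0670)=-1.3752;  ψ=arccos(0.4411)=1.1140;  θ3=γ+ψ≈-0.2612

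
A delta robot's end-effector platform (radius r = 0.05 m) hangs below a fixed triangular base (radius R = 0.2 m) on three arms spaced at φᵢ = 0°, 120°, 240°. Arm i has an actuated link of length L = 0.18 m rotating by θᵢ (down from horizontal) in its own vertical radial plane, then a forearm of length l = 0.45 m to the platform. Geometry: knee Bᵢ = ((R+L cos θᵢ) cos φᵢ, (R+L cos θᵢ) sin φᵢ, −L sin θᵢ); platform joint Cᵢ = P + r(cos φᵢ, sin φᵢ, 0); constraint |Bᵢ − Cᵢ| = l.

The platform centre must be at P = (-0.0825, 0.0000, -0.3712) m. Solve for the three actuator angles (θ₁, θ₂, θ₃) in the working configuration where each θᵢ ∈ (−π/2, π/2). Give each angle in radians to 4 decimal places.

arm 1 (φ=0.0°): x'=-0.0825, y'=0.0000
  e−x'=0.2325;  (l²−L²−(e−x')²−y'²−z²)/2L = -0.0604
  θ1 = atan2(B,A) + arccos(C/0.4380) = 0.6979
rotate P by −φ2: (0.0412, 0.0714, -0.3712)
  e−x'=0.1088;  (l²−L²−(e−x')²−y'²−z²)/2L = 0.0427
  γ=atan2(-0.3712,0.1088)=-1.2858;  ψ=arccos(0.1104)=1.4601;  θ2=γ+ψ≈0.1743
rotate P by −φ3: (0.0413, -0.0714, -0.3712)
  e−x'=0.1087;  (l²−L²−(e−x')²−y'²−z²)/2L = 0.0427
  √(A²+B²)=0.3868;  θ3 = -1.2858+1.4601 ≈ 0.1743

θ₁ = 0.6979, θ₂ = 0.1743, θ₃ = 0.1743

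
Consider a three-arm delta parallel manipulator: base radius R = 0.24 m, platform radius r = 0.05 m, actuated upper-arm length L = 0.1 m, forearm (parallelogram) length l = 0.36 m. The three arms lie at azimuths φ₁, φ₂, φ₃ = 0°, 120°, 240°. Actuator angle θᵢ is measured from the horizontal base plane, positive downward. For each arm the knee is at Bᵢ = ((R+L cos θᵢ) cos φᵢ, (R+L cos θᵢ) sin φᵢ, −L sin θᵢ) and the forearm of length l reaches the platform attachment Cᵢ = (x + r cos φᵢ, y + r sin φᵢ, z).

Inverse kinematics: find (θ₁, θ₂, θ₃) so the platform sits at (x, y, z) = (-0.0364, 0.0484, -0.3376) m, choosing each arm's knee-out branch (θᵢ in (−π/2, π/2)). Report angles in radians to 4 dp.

θ₁ = 1.2219, θ₂ = 0.5241, θ₃ = 1.1348

φ1=0.0° → target in arm frame (-0.0364, 0.0484)
  A=0.2264, B=-0.3376, C=(l²−L²−A²−y'²−z²)/(2L)=-0.2399
  √(A²+B²)=0.4065;  θ1 = -0.9801+2.2020 ≈ 1.2219
φ2=120.0° → target in arm frame (0.0601, 0.0073)
  e−x'=0.1299;  (l²−L²−(e−x')²−y'²−z²)/2L = -0.0565
  √(A²+B²)=0.3617;  θ2 = -1.2035+1.7276 ≈ 0.5241
rotate P by −φ3: (-0.0237, -0.0557, -0.3376)
  e−x'=0.2137;  (l²−L²−(e−x')²−y'²−z²)/2L = -0.2158
  γ=atan2(-0.3376,0.2137)=-1.0064;  ψ=arccos(-0.5400)=2.1412;  θ3=γ+ψ≈1.1348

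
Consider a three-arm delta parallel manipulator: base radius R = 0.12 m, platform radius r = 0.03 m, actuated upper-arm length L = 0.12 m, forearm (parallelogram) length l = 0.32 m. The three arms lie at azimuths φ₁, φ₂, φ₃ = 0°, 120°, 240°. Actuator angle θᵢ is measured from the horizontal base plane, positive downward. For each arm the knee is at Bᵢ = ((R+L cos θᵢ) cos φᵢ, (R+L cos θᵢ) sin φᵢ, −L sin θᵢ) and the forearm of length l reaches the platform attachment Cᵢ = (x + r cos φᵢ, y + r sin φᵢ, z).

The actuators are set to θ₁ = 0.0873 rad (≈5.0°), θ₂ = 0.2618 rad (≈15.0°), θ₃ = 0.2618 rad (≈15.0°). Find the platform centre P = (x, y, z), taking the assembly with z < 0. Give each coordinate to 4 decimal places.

centre 1 = (0.2095·cos0.0°, 0.2095·sin0.0°, -0.0105) = (0.2095, 0.0000, -0.0105)
arm 2 at φ=120.0°: e+L cos θ2 = 0.2059;  centre 2 = (-0.1030, 0.1783, -0.0311)
arm 3 at φ=240.0°: e+L cos θ3 = 0.2059;  centre 3 = (-0.1030, -0.1783, -0.0311)
subtract pairs → two planes through P
[-0.6250 0.3566 -0.0412]·P = -0.0007;  [-0.6250 -0.3566 -0.0412]·P = -0.0007
Cramer: x(z) = 0.0010-0.0659z;  y(z) = 0.0000+0.0000z
quadratic in z: (1.0043)z²+(0.0484)z+(-0.0588)=0, √Δ=0.4885 → z ∈ {-0.2673, 0.2191}; z = -0.2673 (taking z<0)
x = 0.0187, y = 0.0000

(0.0187, 0.0000, -0.2673)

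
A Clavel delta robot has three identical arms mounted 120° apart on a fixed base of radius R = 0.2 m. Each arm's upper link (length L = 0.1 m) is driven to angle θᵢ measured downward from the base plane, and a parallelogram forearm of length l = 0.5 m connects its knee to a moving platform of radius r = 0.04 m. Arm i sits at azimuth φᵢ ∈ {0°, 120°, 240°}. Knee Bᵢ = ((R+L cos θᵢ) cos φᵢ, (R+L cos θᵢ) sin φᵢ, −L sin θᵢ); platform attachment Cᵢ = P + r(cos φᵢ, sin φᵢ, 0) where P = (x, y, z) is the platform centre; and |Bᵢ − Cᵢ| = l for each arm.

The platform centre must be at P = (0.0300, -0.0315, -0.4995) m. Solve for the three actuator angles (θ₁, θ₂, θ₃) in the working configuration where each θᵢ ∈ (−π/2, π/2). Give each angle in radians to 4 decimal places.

θ₁ = 0.5232, θ₂ = 0.8727, θ₃ = 0.6105

arm 1 (φ=0.0°): x'=0.0300, y'=-0.0315
  A=0.1300, B=-0.4995, C=(l²−L²−A²−y'²−z²)/(2L)=-0.1370
  √(A²+B²)=0.5161;  θ1 = -1.3162+1.8394 ≈ 0.5232
φ2=120.0° → target in arm frame (-0.0423, -0.0102)
  A=0.2023, B=-0.4995, C=(l²−L²−A²−y'²−z²)/(2L)=-0.2526
  γ=atan2(-0.4995,0.2023)=-1.1860;  ψ=arccos(-0.4687)=2.0587;  θ2=γ+ψ≈0.8727
φ3=240.0° → target in arm frame (0.0123, 0.0417)
  A cos θ + B sin θ = C:  0.1477·cos θ + -0.4995·sin θ = -0.1653
  √(A²+B²)=0.5209;  θ3 = -1.2833+1.8938 ≈ 0.6105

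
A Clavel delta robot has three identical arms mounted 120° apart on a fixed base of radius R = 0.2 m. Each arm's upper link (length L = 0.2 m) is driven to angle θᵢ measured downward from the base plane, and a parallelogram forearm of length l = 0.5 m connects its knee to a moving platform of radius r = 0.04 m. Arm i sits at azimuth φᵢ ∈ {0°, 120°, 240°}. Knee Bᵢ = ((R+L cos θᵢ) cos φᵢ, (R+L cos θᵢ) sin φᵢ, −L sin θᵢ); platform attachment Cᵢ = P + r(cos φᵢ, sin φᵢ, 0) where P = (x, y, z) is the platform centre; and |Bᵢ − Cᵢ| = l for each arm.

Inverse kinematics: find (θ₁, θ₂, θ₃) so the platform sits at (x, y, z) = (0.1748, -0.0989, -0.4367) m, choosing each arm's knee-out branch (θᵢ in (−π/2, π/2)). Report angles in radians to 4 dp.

θ₁ = -0.0871, θ₂ = 1.1345, θ₃ = 0.6109

rotate P by −φ1: (0.1748, -0.0989, -0.4367)
  A cos θ + B sin θ = C:  -0.0148·cos θ + -0.4367·sin θ = 0.0232
  γ=atan2(-0.4367,-0.0148)=-1.6047;  ψ=arccos(0.0532)=1.5176;  θ1=γ+ψ≈-0.0871
φ2=120.0° → target in arm frame (-0.1730, -0.1019)
  A cos θ + B sin θ = C:  0.3330·cos θ + -0.4367·sin θ = -0.2550
  √(A²+B²)=0.5492;  θ2 = -0.9192+2.0537 ≈ 1.1345
rotate P by −φ3: (-0.0018, 0.2008, -0.4367)
  A=0.1618, B=-0.4367, C=(l²−L²−A²−y'²−z²)/(2L)=-0.1180
  √(A²+B²)=0.4657;  θ3 = -1.2161+1.8270 ≈ 0.6109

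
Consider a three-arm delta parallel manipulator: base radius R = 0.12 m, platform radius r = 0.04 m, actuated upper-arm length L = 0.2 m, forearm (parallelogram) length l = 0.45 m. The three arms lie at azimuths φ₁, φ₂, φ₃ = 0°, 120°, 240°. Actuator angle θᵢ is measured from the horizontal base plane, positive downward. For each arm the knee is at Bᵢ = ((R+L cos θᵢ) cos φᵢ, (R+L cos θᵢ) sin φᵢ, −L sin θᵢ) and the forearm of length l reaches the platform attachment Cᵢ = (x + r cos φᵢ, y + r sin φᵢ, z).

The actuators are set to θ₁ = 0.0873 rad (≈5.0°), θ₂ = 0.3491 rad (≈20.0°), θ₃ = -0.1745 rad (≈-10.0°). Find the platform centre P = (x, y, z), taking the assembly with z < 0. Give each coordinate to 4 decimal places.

(0.0015, -0.0807, -0.3622)

φ1=0.0°: virtual centre (0.2792, 0.0000, -0.0174), radius l
arm 2 at φ=120.0°: e+L cos θ2 = 0.2679;  O2 = (-0.1340, 0.2320, -0.0684)
φ3=240.0°: virtual centre (-0.1385, -0.2399, 0.0347), radius l
|O₂|²−|O₁|² = -0.0018;  |O₃|²−|O₁|² = -0.0004
plane₁₂: -0.8264x+0.4641y+-0.1019z = -0.0018
det = 0.7842;  x = 0.0013+-0.0006z,  y = -0.0015+0.2186z
quadratic in z: (1.0478)z²+(0.0345)z+(-0.1250)=0, √Δ=0.7245 → z ∈ {-0.3622, 0.3292}; z = -0.3622 (taking z<0)
x = 0.0015, y = -0.0807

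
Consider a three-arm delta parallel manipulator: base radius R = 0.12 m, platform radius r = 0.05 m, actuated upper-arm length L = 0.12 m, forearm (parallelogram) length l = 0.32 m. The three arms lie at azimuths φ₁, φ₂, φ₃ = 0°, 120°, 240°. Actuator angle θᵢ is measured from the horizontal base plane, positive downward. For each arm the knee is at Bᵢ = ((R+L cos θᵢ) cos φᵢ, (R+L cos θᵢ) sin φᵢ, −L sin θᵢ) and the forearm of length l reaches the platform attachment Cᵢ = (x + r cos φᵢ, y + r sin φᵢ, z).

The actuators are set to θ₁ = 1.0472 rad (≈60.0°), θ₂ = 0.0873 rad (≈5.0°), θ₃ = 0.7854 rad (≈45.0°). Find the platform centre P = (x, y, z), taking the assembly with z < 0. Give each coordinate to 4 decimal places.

(-0.0912, 0.0826, -0.3199)

φ1=0.0°: virtual centre (0.1300, 0.0000, -0.1039), radius l
φ2=120.0°: virtual centre (-0.0948, 0.1641, -0.0105), radius l
arm 3 at φ=240.0°: (R−r)+L cos θ3 = 0.1549;  O3 = (-0.0774, -0.1341, -0.0849)
eliminate P² terms by subtracting sphere 1 from 2 and 3
linear system: -0.4495x+0.3283y = 0.0083−0.1869z; -0.4149x+-0.2682y = 0.0035−0.0381z
Cramer: x(z) = -0.0132+0.2440z;  y(z) = 0.0074-0.2352z
quadratic in z: (1.1149)z²+(0.1345)z+(-0.0711)=0, √Δ=0.5787 → z ∈ {-0.3199, 0.1992}; z = -0.3199 (taking z<0)
x = -0.0912, y = 0.0826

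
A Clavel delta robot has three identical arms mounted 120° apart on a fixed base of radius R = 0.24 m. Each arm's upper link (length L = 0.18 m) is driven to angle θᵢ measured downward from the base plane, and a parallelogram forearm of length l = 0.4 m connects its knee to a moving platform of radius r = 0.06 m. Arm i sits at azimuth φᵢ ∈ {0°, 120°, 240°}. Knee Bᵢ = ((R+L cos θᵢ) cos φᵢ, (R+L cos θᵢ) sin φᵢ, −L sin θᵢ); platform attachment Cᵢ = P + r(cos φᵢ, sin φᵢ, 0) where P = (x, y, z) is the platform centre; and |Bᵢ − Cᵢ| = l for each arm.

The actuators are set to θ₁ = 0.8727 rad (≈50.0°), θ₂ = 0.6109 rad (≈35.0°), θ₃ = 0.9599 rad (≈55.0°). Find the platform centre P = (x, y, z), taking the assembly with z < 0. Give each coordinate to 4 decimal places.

(-0.0127, 0.0470, -0.3882)

centre 1 = (0.2957·cos0.0°, 0.2957·sin0.0°, -0.1379) = (0.2957, 0.0000, -0.1379)
φ2=120.0°: virtual centre (-0.1637, 0.2836, -0.1032), radius l
φ3=240.0°: virtual centre (-0.1416, -0.2453, -0.1474), radius l
subtract pairs → two planes through P
[-0.9188 0.5671 0.0693]·P = 0.0114;  [-0.8746 -0.4906 -0.0191]·P = -0.0045
det = 0.9468;  x = -0.0032+0.0245z,  y = 0.0149+-0.0825z
quadratic in z: (1.0074)z²+(0.2587)z+(-0.0514)=0, √Δ=0.5235 → z ∈ {-0.3882, 0.1314}; z = -0.3882 (taking z<0)
x = -0.0127, y = 0.0470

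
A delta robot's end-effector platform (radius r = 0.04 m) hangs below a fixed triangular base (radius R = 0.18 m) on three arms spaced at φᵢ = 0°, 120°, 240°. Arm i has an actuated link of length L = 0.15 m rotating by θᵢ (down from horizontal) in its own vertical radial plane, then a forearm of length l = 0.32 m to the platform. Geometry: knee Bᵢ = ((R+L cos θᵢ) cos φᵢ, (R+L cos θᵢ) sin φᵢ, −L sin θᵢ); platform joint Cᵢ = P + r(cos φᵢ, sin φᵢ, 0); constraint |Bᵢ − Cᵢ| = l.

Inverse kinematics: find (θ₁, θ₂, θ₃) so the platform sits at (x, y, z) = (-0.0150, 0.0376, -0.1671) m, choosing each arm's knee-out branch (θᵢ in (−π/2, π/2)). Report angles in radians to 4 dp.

arm 1 (φ=0.0°): x'=-0.0150, y'=0.0376
  A=0.1550, B=-0.1671, C=(l²−L²−A²−y'²−z²)/(2L)=0.0885
  γ=atan2(-0.1671,0.1550)=-0.8229;  ψ=arccos(0.3881)=1.1722;  θ1=γ+ψ≈0.3492
arm 2 (φ=120.0°): x'=0.0401, y'=-0.0058
  e−x'=0.0999;  (l²−L²−(e−x')²−y'²−z²)/2L = 0.1399
  √(A²+B²)=0.1947;  θ2 = -1.0318+0.7695 ≈ -0.2623
arm 3 (φ=240.0°): x'=-0.0251, y'=-0.0318
  A=0.1651, B=-0.1671, C=(l²−L²−A²−y'²−z²)/(2L)=0.0791
  √(A²+B²)=0.2349;  θ3 = -0.7915+1.2274 ≈ 0.4359

θ₁ = 0.3492, θ₂ = -0.2623, θ₃ = 0.4359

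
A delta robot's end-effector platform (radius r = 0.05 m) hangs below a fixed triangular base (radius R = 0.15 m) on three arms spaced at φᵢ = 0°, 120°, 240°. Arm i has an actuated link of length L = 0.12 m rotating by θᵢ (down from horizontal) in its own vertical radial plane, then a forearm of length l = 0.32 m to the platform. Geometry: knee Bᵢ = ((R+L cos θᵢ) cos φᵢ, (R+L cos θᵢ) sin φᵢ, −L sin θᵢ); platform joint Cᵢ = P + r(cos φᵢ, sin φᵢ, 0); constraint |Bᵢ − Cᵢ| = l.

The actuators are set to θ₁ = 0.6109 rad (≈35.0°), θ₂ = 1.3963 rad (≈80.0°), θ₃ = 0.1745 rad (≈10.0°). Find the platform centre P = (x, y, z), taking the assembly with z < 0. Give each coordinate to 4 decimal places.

(0.0316, -0.1392, -0.3039)

φ1=0.0°: virtual centre (0.1983, 0.0000, -0.0688), radius l
S2 = (0.1208·cos120.0°, 0.1208·sin120.0°, -0.1182) = (-0.0604, 0.1046, -0.1182)
φ3=240.0°: virtual centre (-0.1091, -0.1889, -0.0208), radius l
|S₂|²−|S₁|² = -0.0155;  |S₃|²−|S₁|² = 0.0040
linear system: -0.5174x+0.2093y = -0.0155−-0.0987z; -0.6148x+-0.3779y = 0.0040−0.0960z
Cramer: x(z) = 0.0155-0.0531z;  y(z) = -0.0357+0.3404z
into |P−S₁|² = l²: 1.1187z² + 0.1327z + -0.0630 = 0;  Δ = 0.2994;  z = -0.3039 or 0.1852 → z<0 root = -0.3039
x = 0.0316, y = -0.1392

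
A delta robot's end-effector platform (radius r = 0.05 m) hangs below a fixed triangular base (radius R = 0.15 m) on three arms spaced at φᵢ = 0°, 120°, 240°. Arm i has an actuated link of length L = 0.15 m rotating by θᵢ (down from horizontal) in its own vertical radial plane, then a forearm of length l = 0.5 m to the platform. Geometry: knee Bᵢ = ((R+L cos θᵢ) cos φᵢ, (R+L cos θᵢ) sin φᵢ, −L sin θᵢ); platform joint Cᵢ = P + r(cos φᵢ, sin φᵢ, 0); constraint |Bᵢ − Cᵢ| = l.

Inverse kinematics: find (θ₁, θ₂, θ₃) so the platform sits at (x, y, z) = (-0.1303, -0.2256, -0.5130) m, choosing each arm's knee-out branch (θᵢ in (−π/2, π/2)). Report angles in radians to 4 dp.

θ₁ = 1.3967, θ₂ = 1.3965, θ₃ = 0.0876

rotate P by −φ1: (-0.1303, -0.2256, -0.5130)
  A=0.2303, B=-0.5130, C=(l²−L²−A²−y'²−z²)/(2L)=-0.4653
  γ=atan2(-0.5130,0.2303)=-1.1488;  ψ=arccos(-0.8275)=2.5455;  θ1=γ+ψ≈1.3967
φ2=120.0° → target in arm frame (-0.1302, 0.2256)
  e−x'=0.2302;  (l²−L²−(e−x')²−y'²−z²)/2L = -0.4653
  θ2 = atan2(B,A) + arccos(C/0.5623) = 1.3965
rotate P by −φ3: (0.2605, 0.0000, -0.5130)
  A=-0.1605, B=-0.5130, C=(l²−L²−A²−y'²−z²)/(2L)=-0.2048
  γ=atan2(-0.5130,-0.1605)=-1.8741;  ψ=arccos(-0.3810)=1.9617;  θ3=γ+ψ≈0.0876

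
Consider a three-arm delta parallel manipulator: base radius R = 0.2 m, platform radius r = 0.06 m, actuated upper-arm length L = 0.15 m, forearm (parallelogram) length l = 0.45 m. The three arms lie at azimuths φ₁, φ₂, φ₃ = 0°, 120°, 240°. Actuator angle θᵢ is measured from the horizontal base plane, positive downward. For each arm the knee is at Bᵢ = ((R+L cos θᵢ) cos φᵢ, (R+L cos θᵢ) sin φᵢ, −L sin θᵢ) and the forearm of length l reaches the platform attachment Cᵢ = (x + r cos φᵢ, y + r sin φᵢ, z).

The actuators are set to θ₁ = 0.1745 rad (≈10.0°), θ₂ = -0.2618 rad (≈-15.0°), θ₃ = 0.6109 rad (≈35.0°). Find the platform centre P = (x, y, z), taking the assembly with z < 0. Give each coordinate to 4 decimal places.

(0.0048, 0.1016, -0.3609)

arm 1 at φ=0.0°: ρ1 = 0.2877;  centre 1 = (0.2877, 0.0000, -0.0260)
centre 2 = (0.2849·cos120.0°, 0.2849·sin120.0°, 0.0388) = (-0.1424, 0.2467, 0.0388)
φ3=240.0°: virtual centre (-0.1314, -0.2277, -0.0860), radius l
|centre ₂|²−|centre ₁|² = -0.0008;  |centre ₃|²−|centre ₁|² = -0.0070
linear system: -0.8603x+0.4934y = -0.0008−0.1297z; -0.8383x+-0.4553y = -0.0070−-0.1200z
det = 0.8054;  x = 0.0047+-0.0002z,  y = 0.0066+-0.2632z
quadratic in z: (1.0693)z²+(0.0487)z+(-0.1217)=0, √Δ=0.7231 → z ∈ {-0.3609, 0.3153}; z = -0.3609 (taking z<0)
x = 0.0048, y = 0.1016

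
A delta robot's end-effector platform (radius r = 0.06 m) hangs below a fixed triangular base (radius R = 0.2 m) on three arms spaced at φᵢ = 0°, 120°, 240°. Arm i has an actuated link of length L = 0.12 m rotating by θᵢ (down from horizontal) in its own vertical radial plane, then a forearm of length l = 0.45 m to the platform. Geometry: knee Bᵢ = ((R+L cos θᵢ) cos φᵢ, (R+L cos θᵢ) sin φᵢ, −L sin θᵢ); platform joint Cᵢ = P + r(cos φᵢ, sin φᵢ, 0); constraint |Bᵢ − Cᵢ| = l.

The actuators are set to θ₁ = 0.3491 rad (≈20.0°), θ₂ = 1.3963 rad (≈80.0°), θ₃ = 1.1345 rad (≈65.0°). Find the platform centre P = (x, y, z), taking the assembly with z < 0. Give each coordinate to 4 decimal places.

φ1=0.0°: virtual centre (0.2528, 0.0000, -0.0410), radius l
S2 = (0.1608·cos120.0°, 0.1608·sin120.0°, -0.1182) = (-0.0804, 0.1393, -0.1182)
arm 3 at φ=240.0°: (R−r)+L cos θ3 = 0.1907;  S3 = (-0.0954, -0.1652, -0.1088)
eliminate P² terms by subtracting sphere 1 from 2 and 3
linear system: -0.6664x+0.2786y = -0.0257−-0.1543z; -0.6962x+-0.3303y = -0.0174−-0.1354z
det = 0.4141;  x = 0.0322+-0.2142z,  y = -0.0153+0.0414z
sphere 1 gives Az²+Bz+C=0 with A=1.0476, B=0.1753, C=-0.1519;  B²−4AC=0.6674;  roots -0.4736, 0.3063;  negative root z = -0.4736
x = 0.1337, y = -0.0349

(0.1337, -0.0349, -0.4736)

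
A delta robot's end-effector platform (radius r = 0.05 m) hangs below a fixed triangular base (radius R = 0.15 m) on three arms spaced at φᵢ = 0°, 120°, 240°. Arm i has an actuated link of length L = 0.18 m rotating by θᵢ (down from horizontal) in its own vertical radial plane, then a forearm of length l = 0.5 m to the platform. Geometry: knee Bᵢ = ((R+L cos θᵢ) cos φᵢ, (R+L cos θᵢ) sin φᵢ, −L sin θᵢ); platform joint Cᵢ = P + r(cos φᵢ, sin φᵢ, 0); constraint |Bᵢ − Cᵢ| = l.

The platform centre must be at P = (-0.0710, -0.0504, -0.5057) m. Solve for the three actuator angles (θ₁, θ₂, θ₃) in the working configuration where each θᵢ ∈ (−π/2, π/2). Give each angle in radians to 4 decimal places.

φ1=0.0° → target in arm frame (-0.0710, -0.0504)
  A=0.1710, B=-0.5057, C=(l²−L²−A²−y'²−z²)/(2L)=-0.1942
  √(A²+B²)=0.5338;  θ1 = -1.2447+1.9431 ≈ 0.6984
φ2=120.0° → target in arm frame (-0.0081, 0.0867)
  A cos θ + B sin θ = C:  0.1081·cos θ + -0.5057·sin θ = -0.1593
  γ=atan2(-0.5057,0.1081)=-1.3601;  ψ=arccos(-0.3080)=1.8839;  θ2=γ+ψ≈0.5238
rotate P by −φ3: (0.0791, -0.0363, -0.5057)
  A=0.0209, B=-0.5057, C=(l²−L²−A²−y'²−z²)/(2L)=-0.1108
  γ=atan2(-0.5057,0.0209)=-1.5296;  ψ=arccos(-0.2189)=1.7915;  θ3=γ+ψ≈0.2619

θ₁ = 0.6984, θ₂ = 0.5238, θ₃ = 0.2619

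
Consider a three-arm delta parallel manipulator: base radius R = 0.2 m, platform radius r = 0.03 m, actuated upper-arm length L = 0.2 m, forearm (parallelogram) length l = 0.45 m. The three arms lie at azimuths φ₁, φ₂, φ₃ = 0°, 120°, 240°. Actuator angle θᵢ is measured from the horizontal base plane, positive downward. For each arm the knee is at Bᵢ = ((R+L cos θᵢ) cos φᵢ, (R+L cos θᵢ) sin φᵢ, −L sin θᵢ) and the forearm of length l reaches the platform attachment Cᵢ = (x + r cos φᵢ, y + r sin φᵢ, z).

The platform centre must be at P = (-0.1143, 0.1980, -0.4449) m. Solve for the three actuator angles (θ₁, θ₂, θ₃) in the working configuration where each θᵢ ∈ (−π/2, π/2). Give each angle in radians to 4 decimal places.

φ1=0.0° → target in arm frame (-0.1143, 0.1980)
  e−x'=0.2843;  (l²−L²−(e−x')²−y'²−z²)/2L = -0.3887
  γ=atan2(-0.4449,0.2843)=-1.0022;  ψ=arccos(-0.7361)=2.3981;  θ1=γ+ψ≈1.3960
φ2=120.0° → target in arm frame (0.2286, 0.0000)
  A cos θ + B sin θ = C:  -0.0586·cos θ + -0.4449·sin θ = -0.0972
  θ2 = atan2(B,A) + arccos(C/0.4487) = 0.0873
arm 3 (φ=240.0°): x'=-0.1143, y'=-0.1980
  A=0.2843, B=-0.4449, C=(l²−L²−A²−y'²−z²)/(2L)=-0.3887
  θ3 = atan2(B,A) + arccos(C/0.5280) = 1.3960

θ₁ = 1.3960, θ₂ = 0.0873, θ₃ = 1.3960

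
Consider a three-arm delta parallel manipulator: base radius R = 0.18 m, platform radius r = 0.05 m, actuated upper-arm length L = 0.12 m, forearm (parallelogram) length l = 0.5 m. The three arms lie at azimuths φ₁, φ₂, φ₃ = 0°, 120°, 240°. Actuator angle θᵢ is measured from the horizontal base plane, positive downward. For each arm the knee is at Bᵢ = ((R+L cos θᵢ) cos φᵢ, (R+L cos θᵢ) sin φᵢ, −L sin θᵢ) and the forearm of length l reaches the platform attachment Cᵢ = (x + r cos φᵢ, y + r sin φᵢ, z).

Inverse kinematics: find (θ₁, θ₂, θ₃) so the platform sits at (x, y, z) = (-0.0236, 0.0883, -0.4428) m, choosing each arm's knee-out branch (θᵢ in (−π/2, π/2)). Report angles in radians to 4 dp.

θ₁ = 0.2615, θ₂ = -0.2623, θ₃ = 0.4361

arm 1 (φ=0.0°): x'=-0.0236, y'=0.0883
  A=0.1536, B=-0.4428, C=(l²−L²−A²−y'²−z²)/(2L)=0.0339
  θ1 = atan2(B,A) + arccos(C/0.4687) = 0.2615
φ2=120.0° → target in arm frame (0.0883, -0.0237)
  A=0.0417, B=-0.4428, C=(l²−L²−A²−y'²−z²)/(2L)=0.1551
  θ2 = atan2(B,A) + arccos(C/0.4448) = -0.2623
rotate P by −φ3: (-0.0647, -0.0646, -0.4428)
  e−x'=0.1947;  (l²−L²−(e−x')²−y'²−z²)/2L = -0.0106
  γ=atan2(-0.4428,0.1947)=-1.1566;  ψ=arccos(-0.0219)=1.5927;  θ3=γ+ψ≈0.4361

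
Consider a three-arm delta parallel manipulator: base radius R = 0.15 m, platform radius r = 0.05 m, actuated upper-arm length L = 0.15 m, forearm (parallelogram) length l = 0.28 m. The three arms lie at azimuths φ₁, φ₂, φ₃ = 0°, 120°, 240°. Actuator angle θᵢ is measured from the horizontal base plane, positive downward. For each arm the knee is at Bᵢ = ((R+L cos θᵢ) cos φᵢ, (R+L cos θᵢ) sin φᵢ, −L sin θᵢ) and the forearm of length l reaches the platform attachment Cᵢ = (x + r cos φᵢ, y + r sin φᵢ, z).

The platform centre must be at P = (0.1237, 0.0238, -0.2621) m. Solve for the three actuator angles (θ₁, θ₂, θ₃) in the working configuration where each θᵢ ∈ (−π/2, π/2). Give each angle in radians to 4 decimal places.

θ₁ = 0.0871, θ₂ = 1.0472, θ₃ = 1.2216

rotate P by −φ1: (0.1237, 0.0238, -0.2621)
  e−x'=-0.0237;  (l²−L²−(e−x')²−y'²−z²)/2L = -0.0464
  √(A²+B²)=0.2632;  θ1 = -1.6610+1.7481 ≈ 0.0871
rotate P by −φ2: (-0.0412, -0.1190, -0.2621)
  A cos θ + B sin θ = C:  0.1412·cos θ + -0.2621·sin θ = -0.1564
  γ=atan2(-0.2621,0.1412)=-1.0765;  ψ=arccos(-0.5252)=2.1238;  θ2=γ+ψ≈1.0472
rotate P by −φ3: (-0.0825, 0.0952, -0.2621)
  A=0.1825, B=-0.2621, C=(l²−L²−A²−y'²−z²)/(2L)=-0.1839
  θ3 = atan2(B,A) + arccos(C/0.3194) = 1.2216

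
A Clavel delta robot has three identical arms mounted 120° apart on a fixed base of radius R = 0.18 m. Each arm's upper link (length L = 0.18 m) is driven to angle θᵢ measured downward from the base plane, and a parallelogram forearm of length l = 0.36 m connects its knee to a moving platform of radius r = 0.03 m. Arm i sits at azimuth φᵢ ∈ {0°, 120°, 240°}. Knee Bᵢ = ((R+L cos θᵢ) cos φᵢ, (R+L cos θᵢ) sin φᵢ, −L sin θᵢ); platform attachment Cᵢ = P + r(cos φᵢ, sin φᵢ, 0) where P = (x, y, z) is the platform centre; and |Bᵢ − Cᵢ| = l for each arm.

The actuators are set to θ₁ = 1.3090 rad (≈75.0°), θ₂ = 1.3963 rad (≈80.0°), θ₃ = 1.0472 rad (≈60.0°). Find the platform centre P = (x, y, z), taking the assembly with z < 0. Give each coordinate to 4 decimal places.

φ1=0.0°: virtual centre (0.1966, 0.0000, -0.1739), radius l
arm 2 at φ=120.0°: (R−r)+L cos θ2 = 0.1813;  S2 = (-0.0906, 0.1570, -0.1773)
arm 3 at φ=240.0°: (R−r)+L cos θ3 = 0.2400;  S3 = (-0.1200, -0.2078, -0.1559)
eliminate P² terms by subtracting sphere 1 from 2 and 3
plane₁₂: -0.5744x+0.3139y+-0.0068z = -0.0046
Cramer: x(z) = -0.0050+0.0193z;  y(z) = -0.0238+0.0571z
quadratic in z: (1.0036)z²+(0.3372)z+(-0.0582)=0, √Δ=0.5893 → z ∈ {-0.4616, 0.1256}; z = -0.4616 (taking z<0)
x = -0.0139, y = -0.0501

(-0.0139, -0.0501, -0.4616)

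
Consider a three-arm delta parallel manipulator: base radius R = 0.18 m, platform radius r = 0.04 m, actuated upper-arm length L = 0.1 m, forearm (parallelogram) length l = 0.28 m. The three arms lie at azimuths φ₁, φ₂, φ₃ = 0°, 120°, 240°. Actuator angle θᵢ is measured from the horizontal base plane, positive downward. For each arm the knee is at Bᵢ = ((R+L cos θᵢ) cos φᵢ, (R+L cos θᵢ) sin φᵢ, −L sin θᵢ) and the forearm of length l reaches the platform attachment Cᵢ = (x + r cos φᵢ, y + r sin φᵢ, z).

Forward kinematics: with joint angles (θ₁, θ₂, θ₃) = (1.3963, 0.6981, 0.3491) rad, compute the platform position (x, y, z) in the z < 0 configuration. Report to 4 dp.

(-0.0794, -0.0234, -0.2460)

φ1=0.0°: virtual centre (0.1574, 0.0000, -0.0985), radius l
φ2=120.0°: virtual centre (-0.1083, 0.1876, -0.0643), radius l
centre 3 = (0.2340·cos240.0°, 0.2340·sin240.0°, -0.0342) = (-0.1170, -0.2026, -0.0342)
subtract pairs → two planes through P
[-0.5313 0.3752 0.0684]·P = 0.0166;  [-0.5487 -0.4052 0.1286]·P = 0.0214
det = 0.4212;  x = -0.0351+0.1803z,  y = -0.0054+0.0731z
sphere 1 gives Az²+Bz+C=0 with A=1.0379, B=0.1268, C=-0.0316;  B²−4AC=0.1474;  roots -0.2460, 0.1239;  negative root z = -0.2460
x = -0.0794, y = -0.0234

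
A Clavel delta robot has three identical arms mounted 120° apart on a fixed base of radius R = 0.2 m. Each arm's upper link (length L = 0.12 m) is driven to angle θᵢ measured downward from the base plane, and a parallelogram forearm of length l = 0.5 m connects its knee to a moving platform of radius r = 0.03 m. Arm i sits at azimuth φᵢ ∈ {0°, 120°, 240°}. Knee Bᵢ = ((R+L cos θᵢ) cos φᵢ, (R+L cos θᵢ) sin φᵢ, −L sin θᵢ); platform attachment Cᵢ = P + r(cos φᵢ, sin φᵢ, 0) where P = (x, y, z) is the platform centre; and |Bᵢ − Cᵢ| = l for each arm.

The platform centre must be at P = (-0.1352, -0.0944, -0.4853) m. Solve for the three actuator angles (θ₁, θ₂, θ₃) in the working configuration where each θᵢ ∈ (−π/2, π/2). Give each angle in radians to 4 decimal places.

rotate P by −φ1: (-0.1352, -0.0944, -0.4853)
  e−x'=0.3052;  (l²−L²−(e−x')²−y'²−z²)/2L = -0.4249
  θ1 = atan2(B,A) + arccos(C/0.5733) = 1.3962
arm 2 (φ=120.0°): x'=-0.0142, y'=0.1643
  A=0.1842, B=-0.4853, C=(l²−L²−A²−y'²−z²)/(2L)=-0.2534
  γ=atan2(-0.4853,0.1842)=-1.2081;  ψ=arccos(-0.4882)=2.0808;  θ2=γ+ψ≈0.8727
rotate P by −φ3: (0.1494, -0.0699, -0.4853)
  A cos θ + B sin θ = C:  0.0206·cos θ + -0.4853·sin θ = -0.0218
  γ=atan2(-0.4853,0.0206)=-1.5283;  ψ=arccos(-0.0448)=1.6156;  θ3=γ+ψ≈0.0874

θ₁ = 1.3962, θ₂ = 0.8727, θ₃ = 0.0874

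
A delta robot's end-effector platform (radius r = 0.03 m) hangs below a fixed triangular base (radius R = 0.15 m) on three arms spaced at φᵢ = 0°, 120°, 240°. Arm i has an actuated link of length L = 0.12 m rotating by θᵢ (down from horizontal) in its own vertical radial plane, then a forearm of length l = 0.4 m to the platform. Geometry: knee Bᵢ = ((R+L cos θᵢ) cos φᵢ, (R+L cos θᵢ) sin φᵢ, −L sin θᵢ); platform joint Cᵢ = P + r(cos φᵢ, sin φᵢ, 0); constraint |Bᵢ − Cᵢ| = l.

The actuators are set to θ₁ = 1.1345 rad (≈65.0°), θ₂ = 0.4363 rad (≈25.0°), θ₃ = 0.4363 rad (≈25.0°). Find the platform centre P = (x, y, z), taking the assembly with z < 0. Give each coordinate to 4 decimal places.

(-0.1055, 0.0000, -0.3981)

φ1=0.0°: virtual centre (0.1707, 0.0000, -0.1088), radius l
arm 2 at φ=120.0°: ρ2 = 0.2288;  O2 = (-0.1144, 0.1981, -0.0507)
arm 3 at φ=240.0°: ρ3 = 0.2288;  O3 = (-0.1144, -0.1981, -0.0507)
|O₂|²−|O₁|² = 0.0139;  |O₃|²−|O₁|² = 0.0139
plane₁₂: -0.5702x+0.3962y+0.1161z = 0.0139
Cramer: x(z) = -0.0244+0.2036z;  y(z) = 0.0000-0.0000z
quadratic in z: (1.0415)z²+(0.1380)z+(-0.1101)=0, √Δ=0.6911 → z ∈ {-0.3981, 0.2655}; z = -0.3981 (taking z<0)
x = -0.1055, y = 0.0000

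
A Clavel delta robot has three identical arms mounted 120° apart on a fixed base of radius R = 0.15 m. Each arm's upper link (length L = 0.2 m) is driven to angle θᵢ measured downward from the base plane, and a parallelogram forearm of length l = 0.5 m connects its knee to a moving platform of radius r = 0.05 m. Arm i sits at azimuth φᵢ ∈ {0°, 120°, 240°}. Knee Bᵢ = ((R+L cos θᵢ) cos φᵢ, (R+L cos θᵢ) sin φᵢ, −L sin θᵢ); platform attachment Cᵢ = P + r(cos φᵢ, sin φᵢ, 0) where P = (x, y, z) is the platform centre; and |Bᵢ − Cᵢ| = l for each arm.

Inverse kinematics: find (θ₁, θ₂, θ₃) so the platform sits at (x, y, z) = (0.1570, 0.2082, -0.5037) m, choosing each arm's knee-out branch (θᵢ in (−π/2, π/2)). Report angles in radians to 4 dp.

θ₁ = 0.3489, θ₂ = 0.5235, θ₃ = 1.3961

φ1=0.0° → target in arm frame (0.1570, 0.2082)
  e−x'=-0.0570;  (l²−L²−(e−x')²−y'²−z²)/2L = -0.2258
  θ1 = atan2(B,A) + arccos(C/0.5069) = 0.3489
arm 2 (φ=120.0°): x'=0.1018, y'=-0.2401
  e−x'=-0.0018;  (l²−L²−(e−x')²−y'²−z²)/2L = -0.2534
  γ=atan2(-0.5037,-0.0018)=-1.5744;  ψ=arccos(-0.5030)=2.0979;  θ2=γ+ψ≈0.5235
arm 3 (φ=240.0°): x'=-0.2588, y'=0.0319
  e−x'=0.3588;  (l²−L²−(e−x')²−y'²−z²)/2L = -0.4337
  γ=atan2(-0.5037,0.3588)=-0.9518;  ψ=arccos(-0.7013)=2.3480;  θ3=γ+ψ≈1.3961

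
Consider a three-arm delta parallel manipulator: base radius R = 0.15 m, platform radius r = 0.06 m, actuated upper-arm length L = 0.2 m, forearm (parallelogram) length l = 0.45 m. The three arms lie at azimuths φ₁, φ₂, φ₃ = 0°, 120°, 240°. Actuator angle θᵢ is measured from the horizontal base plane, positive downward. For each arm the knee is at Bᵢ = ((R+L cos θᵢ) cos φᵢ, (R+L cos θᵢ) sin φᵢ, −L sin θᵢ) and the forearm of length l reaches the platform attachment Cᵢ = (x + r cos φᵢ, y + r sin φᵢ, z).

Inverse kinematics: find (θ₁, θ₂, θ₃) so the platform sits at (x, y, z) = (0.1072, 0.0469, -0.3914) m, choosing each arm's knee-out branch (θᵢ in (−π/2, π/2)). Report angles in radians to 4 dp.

θ₁ = -0.0874, θ₂ = 0.3490, θ₃ = 0.6109

φ1=0.0° → target in arm frame (0.1072, 0.0469)
  A=-0.0172, B=-0.3914, C=(l²−L²−A²−y'²−z²)/(2L)=0.0170
  √(A²+B²)=0.3918;  θ1 = -1.6147+1.5273 ≈ -0.0874
arm 2 (φ=120.0°): x'=-0.0130, y'=-0.1163
  A=0.1030, B=-0.3914, C=(l²−L²−A²−y'²−z²)/(2L)=-0.0371
  γ=atan2(-0.3914,0.1030)=-1.3135;  ψ=arccos(-0.0916)=1.6625;  θ2=γ+ψ≈0.3490
φ3=240.0° → target in arm frame (-0.0942, 0.0694)
  A=0.1842, B=-0.3914, C=(l²−L²−A²−y'²−z²)/(2L)=-0.0736
  √(A²+B²)=0.4326;  θ3 = -1.1309+1.7418 ≈ 0.6109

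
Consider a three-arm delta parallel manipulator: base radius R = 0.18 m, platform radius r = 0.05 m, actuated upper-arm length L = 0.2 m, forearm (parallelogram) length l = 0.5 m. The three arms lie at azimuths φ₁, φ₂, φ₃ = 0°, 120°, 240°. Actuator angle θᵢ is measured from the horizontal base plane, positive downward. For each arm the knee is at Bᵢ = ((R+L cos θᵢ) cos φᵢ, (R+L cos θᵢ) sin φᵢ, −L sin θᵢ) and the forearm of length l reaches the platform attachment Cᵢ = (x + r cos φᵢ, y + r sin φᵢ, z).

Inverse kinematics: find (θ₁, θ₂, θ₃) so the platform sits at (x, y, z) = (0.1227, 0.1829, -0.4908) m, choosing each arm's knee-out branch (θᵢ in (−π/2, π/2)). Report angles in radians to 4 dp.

θ₁ = 0.3490, θ₂ = 0.4365, θ₃ = 1.3090

φ1=0.0° → target in arm frame (0.1227, 0.1829)
  A cos θ + B sin θ = C:  0.0073·cos θ + -0.4908·sin θ = -0.1610
  √(A²+B²)=0.4909;  θ1 = -1.5559+1.9049 ≈ 0.3490
arm 2 (φ=120.0°): x'=0.0970, y'=-0.1977
  A=0.0330, B=-0.4908, C=(l²−L²−A²−y'²−z²)/(2L)=-0.1777
  √(A²+B²)=0.4919;  θ2 = -1.5038+1.9403 ≈ 0.4365
φ3=240.0° → target in arm frame (-0.2197, 0.0148)
  A cos θ + B sin θ = C:  0.3497·cos θ + -0.4908·sin θ = -0.3836
  √(A²+B²)=0.6027;  θ3 = -0.9517+2.2607 ≈ 1.3090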